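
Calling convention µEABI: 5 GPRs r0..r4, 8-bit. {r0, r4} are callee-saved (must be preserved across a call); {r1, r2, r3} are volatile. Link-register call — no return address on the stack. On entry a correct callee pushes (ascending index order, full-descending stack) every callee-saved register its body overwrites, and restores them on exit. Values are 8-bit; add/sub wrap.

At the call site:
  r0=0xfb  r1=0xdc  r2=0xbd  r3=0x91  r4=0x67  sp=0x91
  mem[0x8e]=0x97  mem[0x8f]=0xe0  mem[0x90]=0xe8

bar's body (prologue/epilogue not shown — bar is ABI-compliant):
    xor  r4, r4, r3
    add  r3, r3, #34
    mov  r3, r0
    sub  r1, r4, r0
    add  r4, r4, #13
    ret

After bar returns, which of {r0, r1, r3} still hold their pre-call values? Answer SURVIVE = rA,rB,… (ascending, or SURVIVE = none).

prologue: push r4 -> mem[0x90]=0x67, sp=0x90
body[0] xor  r4, r4, r3 -> r4=0xf6
body[1] add  r3, r3, #34 -> r3=0xb3
body[2] mov  r3, r0 -> r3=0xfb
body[3] sub  r1, r4, r0 -> r1=0xfb
body[4] add  r4, r4, #13 -> r4=0x03
epilogue: pop r4=0x67, sp=0x91
r0: callee-saved, written=False
r1: caller-saved, written=True
r3: caller-saved, written=True

SURVIVE = r0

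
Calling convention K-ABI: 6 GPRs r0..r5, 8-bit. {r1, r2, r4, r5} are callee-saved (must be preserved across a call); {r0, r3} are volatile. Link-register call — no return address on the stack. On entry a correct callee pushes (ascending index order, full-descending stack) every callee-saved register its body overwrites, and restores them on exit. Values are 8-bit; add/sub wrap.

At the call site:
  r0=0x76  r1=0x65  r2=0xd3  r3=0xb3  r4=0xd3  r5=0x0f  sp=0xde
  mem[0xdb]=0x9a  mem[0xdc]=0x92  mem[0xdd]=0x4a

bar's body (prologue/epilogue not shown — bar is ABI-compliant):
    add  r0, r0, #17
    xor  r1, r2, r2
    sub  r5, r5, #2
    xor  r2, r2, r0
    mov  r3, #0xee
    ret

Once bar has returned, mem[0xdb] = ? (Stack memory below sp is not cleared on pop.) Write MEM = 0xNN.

prologue: push r1 → mem[0xdd]=0x65, sp=0xdd
prologue: push r2 → mem[0xdc]=0xd3, sp=0xdc
prologue: push r5 → mem[0xdb]=0x0f, sp=0xdb
body[0] add  r0, r0, #17 → r0=0x87
body[1] xor  r1, r2, r2 → r1=0x00
body[2] sub  r5, r5, #2 → r5=0x0d
body[3] xor  r2, r2, r0 → r2=0x54
body[4] mov  r3, #0xee → r3=0xee
epilogue: pop r5=0x0f, sp=0xdc
epilogue: pop r2=0xd3, sp=0xdd
epilogue: pop r1=0x65, sp=0xde
prologue pushed ['r1', 'r2', 'r5'] at ['0xdd', '0xdc', '0xdb']

MEM = 0x0f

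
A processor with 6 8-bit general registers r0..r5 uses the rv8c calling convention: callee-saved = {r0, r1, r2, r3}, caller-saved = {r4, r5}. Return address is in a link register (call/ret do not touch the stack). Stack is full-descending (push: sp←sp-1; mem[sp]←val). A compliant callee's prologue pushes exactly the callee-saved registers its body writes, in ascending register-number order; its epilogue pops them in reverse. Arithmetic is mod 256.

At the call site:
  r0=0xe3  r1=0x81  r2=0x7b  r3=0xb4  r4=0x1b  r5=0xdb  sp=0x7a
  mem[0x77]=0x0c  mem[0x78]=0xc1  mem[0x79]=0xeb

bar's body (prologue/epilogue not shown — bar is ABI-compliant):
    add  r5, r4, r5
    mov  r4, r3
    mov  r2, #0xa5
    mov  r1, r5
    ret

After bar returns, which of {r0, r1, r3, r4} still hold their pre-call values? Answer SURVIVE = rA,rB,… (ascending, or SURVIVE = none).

SURVIVE = r0,r1,r3

prologue: push r1 -> mem[0x79]=0x81, sp=0x79
prologue: push r2 -> mem[0x78]=0x7b, sp=0x78
body[0] add  r5, r4, r5 -> r5=0xf6
body[1] mov  r4, r3 -> r4=0xb4
body[2] mov  r2, #0xa5 -> r2=0xa5
body[3] mov  r1, r5 -> r1=0xf6
epilogue: pop r2=0x7b, sp=0x79
epilogue: pop r1=0x81, sp=0x7a
r0: callee-saved, written=False
r1: callee-saved, written=True
r3: callee-saved, written=False
r4: caller-saved, written=True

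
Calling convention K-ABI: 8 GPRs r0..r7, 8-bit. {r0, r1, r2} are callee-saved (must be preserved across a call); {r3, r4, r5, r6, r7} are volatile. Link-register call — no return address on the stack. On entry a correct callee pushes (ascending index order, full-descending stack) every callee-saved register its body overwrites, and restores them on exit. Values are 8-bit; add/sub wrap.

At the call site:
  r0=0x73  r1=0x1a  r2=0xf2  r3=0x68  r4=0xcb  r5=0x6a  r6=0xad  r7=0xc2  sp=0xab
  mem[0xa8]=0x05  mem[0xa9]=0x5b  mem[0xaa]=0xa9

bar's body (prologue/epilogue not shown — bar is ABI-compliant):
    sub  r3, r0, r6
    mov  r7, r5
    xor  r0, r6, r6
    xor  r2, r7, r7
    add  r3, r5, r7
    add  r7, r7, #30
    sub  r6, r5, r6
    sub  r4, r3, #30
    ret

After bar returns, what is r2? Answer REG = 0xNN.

REG = 0xf2

prologue: push r0 → mem[0xaa]=0x73, sp=0xaa
prologue: push r2 → mem[0xa9]=0xf2, sp=0xa9
body[0] sub  r3, r0, r6 → r3=0xc6
body[1] mov  r7, r5 → r7=0x6a
body[2] xor  r0, r6, r6 → r0=0x00
body[3] xor  r2, r7, r7 → r2=0x00
body[4] add  r3, r5, r7 → r3=0xd4
body[5] add  r7, r7, #30 → r7=0x88
body[6] sub  r6, r5, r6 → r6=0xbd
body[7] sub  r4, r3, #30 → r4=0xb6
epilogue: pop r2=0xf2, sp=0xaa
epilogue: pop r0=0x73, sp=0xab
r2 is callee-saved → restored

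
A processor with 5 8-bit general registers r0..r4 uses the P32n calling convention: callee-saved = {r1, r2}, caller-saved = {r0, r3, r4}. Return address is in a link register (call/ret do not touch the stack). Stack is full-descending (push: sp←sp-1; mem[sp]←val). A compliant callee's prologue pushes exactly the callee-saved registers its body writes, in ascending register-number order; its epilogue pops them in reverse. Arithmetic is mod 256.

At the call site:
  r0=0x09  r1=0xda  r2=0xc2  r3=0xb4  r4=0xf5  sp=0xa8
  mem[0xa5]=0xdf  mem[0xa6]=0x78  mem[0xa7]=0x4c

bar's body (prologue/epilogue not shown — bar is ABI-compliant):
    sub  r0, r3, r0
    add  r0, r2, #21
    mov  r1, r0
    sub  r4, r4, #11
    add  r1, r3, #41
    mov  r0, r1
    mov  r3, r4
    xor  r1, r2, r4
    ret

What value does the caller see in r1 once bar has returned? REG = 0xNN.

prologue: push r1 -> mem[0xa7]=0xda, sp=0xa7
body[0] sub  r0, r3, r0 -> r0=0xab
body[1] add  r0, r2, #21 -> r0=0xd7
body[2] mov  r1, r0 -> r1=0xd7
body[3] sub  r4, r4, #11 -> r4=0xea
body[4] add  r1, r3, #41 -> r1=0xdd
body[5] mov  r0, r1 -> r0=0xdd
body[6] mov  r3, r4 -> r3=0xea
body[7] xor  r1, r2, r4 -> r1=0x28
epilogue: pop r1=0xda, sp=0xa8
r1 is callee-saved -> restored

REG = 0xda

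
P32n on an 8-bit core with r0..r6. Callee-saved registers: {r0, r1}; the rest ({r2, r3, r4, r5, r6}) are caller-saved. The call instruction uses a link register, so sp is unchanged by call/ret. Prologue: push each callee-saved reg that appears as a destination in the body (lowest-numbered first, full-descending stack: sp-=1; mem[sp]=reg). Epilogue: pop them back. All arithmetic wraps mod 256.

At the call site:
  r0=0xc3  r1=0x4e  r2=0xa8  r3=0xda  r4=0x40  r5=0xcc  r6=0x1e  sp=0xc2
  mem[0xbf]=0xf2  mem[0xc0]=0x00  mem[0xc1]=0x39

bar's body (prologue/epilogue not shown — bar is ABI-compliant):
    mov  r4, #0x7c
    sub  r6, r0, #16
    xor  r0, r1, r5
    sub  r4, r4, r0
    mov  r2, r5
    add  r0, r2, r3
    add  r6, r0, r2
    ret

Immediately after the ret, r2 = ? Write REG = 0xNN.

REG = 0xcc

prologue: push r0 → mem[0xc1]=0xc3, sp=0xc1
body[0] mov  r4, #0x7c → r4=0x7c
body[1] sub  r6, r0, #16 → r6=0xb3
body[2] xor  r0, r1, r5 → r0=0x82
body[3] sub  r4, r4, r0 → r4=0xfa
body[4] mov  r2, r5 → r2=0xcc
body[5] add  r0, r2, r3 → r0=0xa6
body[6] add  r6, r0, r2 → r6=0x72
epilogue: pop r0=0xc3, sp=0xc2
r2 is caller-saved → body value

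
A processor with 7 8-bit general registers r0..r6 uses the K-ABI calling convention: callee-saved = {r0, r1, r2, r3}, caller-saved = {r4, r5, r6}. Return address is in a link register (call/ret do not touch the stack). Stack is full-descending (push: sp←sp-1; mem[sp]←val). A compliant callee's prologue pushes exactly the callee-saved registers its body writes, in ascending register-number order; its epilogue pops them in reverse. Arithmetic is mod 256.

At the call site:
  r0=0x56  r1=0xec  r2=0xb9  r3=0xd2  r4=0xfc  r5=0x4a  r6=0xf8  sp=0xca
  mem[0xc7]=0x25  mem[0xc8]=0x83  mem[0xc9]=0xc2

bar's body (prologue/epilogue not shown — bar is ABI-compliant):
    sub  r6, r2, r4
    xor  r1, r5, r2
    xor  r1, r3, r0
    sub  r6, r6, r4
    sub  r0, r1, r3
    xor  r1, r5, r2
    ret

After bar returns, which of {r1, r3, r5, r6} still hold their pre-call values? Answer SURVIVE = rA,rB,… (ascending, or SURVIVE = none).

prologue: push r0 -> mem[0xc9]=0x56, sp=0xc9
prologue: push r1 -> mem[0xc8]=0xec, sp=0xc8
body[0] sub  r6, r2, r4 -> r6=0xbd
body[1] xor  r1, r5, r2 -> r1=0xf3
body[2] xor  r1, r3, r0 -> r1=0x84
body[3] sub  r6, r6, r4 -> r6=0xc1
body[4] sub  r0, r1, r3 -> r0=0xb2
body[5] xor  r1, r5, r2 -> r1=0xf3
epilogue: pop r1=0xec, sp=0xc9
epilogue: pop r0=0x56, sp=0xca
r1: callee-saved, written=True
r3: callee-saved, written=False
r5: caller-saved, written=False
r6: caller-saved, written=True

SURVIVE = r1,r3,r5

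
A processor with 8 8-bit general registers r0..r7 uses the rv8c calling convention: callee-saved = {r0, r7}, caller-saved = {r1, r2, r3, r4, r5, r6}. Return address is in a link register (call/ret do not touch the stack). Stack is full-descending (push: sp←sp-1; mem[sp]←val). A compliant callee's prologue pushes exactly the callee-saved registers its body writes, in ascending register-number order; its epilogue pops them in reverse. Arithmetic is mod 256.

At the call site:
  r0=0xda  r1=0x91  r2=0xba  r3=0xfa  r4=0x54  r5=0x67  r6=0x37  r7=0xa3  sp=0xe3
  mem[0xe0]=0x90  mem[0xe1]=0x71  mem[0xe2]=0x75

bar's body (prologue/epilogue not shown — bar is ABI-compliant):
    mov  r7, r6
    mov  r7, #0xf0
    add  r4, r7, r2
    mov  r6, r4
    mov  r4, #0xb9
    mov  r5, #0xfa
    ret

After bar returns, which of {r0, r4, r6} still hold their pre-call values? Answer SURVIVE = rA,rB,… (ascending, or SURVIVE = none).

SURVIVE = r0

prologue: push r7 -> mem[0xe2]=0xa3, sp=0xe2
body[0] mov  r7, r6 -> r7=0x37
body[1] mov  r7, #0xf0 -> r7=0xf0
body[2] add  r4, r7, r2 -> r4=0xaa
body[3] mov  r6, r4 -> r6=0xaa
body[4] mov  r4, #0xb9 -> r4=0xb9
body[5] mov  r5, #0xfa -> r5=0xfa
epilogue: pop r7=0xa3, sp=0xe3
r0: callee-saved, written=False
r4: caller-saved, written=True
r6: caller-saved, written=True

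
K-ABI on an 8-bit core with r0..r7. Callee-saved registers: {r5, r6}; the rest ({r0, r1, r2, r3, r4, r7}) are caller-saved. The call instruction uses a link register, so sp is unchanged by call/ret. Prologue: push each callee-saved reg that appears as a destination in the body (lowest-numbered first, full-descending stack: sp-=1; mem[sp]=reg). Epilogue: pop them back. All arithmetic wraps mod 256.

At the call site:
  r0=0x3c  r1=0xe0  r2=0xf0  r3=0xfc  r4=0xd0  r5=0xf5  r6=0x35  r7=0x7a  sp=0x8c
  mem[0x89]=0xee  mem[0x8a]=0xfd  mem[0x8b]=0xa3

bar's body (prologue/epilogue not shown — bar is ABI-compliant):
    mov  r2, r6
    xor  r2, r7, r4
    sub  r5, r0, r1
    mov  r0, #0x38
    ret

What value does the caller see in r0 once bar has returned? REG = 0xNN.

REG = 0x38

prologue: push r5 → mem[0x8b]=0xf5, sp=0x8b
body[0] mov  r2, r6 → r2=0x35
body[1] xor  r2, r7, r4 → r2=0xaa
body[2] sub  r5, r0, r1 → r5=0x5c
body[3] mov  r0, #0x38 → r0=0x38
epilogue: pop r5=0xf5, sp=0x8c
r0 is caller-saved → body value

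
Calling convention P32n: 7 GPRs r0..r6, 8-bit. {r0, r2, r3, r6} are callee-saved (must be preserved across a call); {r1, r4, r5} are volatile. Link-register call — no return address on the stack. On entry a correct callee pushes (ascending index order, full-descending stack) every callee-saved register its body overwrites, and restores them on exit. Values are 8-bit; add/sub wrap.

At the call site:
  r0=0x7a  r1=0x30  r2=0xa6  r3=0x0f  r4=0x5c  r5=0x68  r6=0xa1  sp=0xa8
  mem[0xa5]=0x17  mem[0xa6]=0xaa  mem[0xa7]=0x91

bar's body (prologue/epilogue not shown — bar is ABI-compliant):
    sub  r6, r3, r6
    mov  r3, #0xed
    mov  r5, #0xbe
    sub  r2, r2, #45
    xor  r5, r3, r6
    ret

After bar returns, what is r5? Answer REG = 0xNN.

prologue: push r2 → mem[0xa7]=0xa6, sp=0xa7
prologue: push r3 → mem[0xa6]=0x0f, sp=0xa6
prologue: push r6 → mem[0xa5]=0xa1, sp=0xa5
body[0] sub  r6, r3, r6 → r6=0x6e
body[1] mov  r3, #0xed → r3=0xed
body[2] mov  r5, #0xbe → r5=0xbe
body[3] sub  r2, r2, #45 → r2=0x79
body[4] xor  r5, r3, r6 → r5=0x83
epilogue: pop r6=0xa1, sp=0xa6
epilogue: pop r3=0x0f, sp=0xa7
epilogue: pop r2=0xa6, sp=0xa8
r5 is caller-saved → body value

REG = 0x83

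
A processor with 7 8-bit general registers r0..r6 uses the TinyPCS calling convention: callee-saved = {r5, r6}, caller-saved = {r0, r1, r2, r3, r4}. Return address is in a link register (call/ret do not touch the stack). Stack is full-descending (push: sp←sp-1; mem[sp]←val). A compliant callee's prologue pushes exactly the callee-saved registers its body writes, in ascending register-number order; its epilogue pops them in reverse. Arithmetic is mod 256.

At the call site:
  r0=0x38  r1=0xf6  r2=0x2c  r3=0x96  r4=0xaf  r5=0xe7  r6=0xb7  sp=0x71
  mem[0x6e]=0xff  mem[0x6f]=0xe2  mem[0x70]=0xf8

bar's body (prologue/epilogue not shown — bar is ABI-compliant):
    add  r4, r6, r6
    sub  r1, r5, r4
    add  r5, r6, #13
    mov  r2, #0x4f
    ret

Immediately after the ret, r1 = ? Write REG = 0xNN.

REG = 0x79

prologue: push r5 -> mem[0x70]=0xe7, sp=0x70
body[0] add  r4, r6, r6 -> r4=0x6e
body[1] sub  r1, r5, r4 -> r1=0x79
body[2] add  r5, r6, #13 -> r5=0xc4
body[3] mov  r2, #0x4f -> r2=0x4f
epilogue: pop r5=0xe7, sp=0x71
r1 is caller-saved -> body value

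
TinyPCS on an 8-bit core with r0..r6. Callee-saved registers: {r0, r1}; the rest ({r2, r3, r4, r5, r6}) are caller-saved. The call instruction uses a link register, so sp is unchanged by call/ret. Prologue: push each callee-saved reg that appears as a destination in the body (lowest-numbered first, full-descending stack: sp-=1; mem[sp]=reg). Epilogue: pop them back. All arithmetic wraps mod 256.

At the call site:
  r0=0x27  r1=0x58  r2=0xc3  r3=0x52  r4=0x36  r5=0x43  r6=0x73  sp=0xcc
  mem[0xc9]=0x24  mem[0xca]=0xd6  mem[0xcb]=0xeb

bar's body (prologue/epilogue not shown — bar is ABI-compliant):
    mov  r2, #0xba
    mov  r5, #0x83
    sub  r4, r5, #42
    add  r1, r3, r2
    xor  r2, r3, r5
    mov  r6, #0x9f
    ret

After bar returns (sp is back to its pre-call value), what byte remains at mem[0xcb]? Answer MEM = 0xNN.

prologue: push r1 → mem[0xcb]=0x58, sp=0xcb
body[0] mov  r2, #0xba → r2=0xba
body[1] mov  r5, #0x83 → r5=0x83
body[2] sub  r4, r5, #42 → r4=0x59
body[3] add  r1, r3, r2 → r1=0x0c
body[4] xor  r2, r3, r5 → r2=0xd1
body[5] mov  r6, #0x9f → r6=0x9f
epilogue: pop r1=0x58, sp=0xcc
prologue pushed ['r1'] at ['0xcb']

MEM = 0x58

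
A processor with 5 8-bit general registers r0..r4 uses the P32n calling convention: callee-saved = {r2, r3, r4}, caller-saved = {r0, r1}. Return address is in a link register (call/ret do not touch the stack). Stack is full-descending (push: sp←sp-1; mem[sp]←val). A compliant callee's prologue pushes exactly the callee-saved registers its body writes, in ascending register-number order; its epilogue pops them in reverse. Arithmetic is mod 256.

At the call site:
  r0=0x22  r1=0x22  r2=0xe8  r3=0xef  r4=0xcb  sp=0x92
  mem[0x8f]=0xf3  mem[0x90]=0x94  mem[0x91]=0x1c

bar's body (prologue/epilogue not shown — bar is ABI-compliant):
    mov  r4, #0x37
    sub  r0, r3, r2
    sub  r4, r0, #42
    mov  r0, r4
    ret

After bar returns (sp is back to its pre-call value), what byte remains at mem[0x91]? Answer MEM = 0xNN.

MEM = 0xcb

prologue: push r4 -> mem[0x91]=0xcb, sp=0x91
body[0] mov  r4, #0x37 -> r4=0x37
body[1] sub  r0, r3, r2 -> r0=0x07
body[2] sub  r4, r0, #42 -> r4=0xdd
body[3] mov  r0, r4 -> r0=0xdd
epilogue: pop r4=0xcb, sp=0x92
prologue pushed ['r4'] at ['0x91']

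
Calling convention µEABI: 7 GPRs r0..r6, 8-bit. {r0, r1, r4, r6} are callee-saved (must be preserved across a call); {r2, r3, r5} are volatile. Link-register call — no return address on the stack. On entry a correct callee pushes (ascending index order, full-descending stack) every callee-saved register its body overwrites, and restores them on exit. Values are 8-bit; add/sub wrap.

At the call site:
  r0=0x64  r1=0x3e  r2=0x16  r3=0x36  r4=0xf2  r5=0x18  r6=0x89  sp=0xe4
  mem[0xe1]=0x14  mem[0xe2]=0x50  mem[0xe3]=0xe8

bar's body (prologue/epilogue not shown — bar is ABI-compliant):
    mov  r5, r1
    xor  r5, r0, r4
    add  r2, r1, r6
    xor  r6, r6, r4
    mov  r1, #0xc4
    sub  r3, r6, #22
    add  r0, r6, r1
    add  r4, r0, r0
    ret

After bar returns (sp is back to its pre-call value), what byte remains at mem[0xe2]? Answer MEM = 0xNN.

MEM = 0x3e

prologue: push r0 → mem[0xe3]=0x64, sp=0xe3
prologue: push r1 → mem[0xe2]=0x3e, sp=0xe2
prologue: push r4 → mem[0xe1]=0xf2, sp=0xe1
prologue: push r6 → mem[0xe0]=0x89, sp=0xe0
body[0] mov  r5, r1 → r5=0x3e
body[1] xor  r5, r0, r4 → r5=0x96
body[2] add  r2, r1, r6 → r2=0xc7
body[3] xor  r6, r6, r4 → r6=0x7b
body[4] mov  r1, #0xc4 → r1=0xc4
body[5] sub  r3, r6, #22 → r3=0x65
body[6] add  r0, r6, r1 → r0=0x3f
body[7] add  r4, r0, r0 → r4=0x7e
epilogue: pop r6=0x89, sp=0xe1
epilogue: pop r4=0xf2, sp=0xe2
epilogue: pop r1=0x3e, sp=0xe3
epilogue: pop r0=0x64, sp=0xe4
prologue pushed ['r0', 'r1', 'r4', 'r6'] at ['0xe3', '0xe2', '0xe1', '0xe0']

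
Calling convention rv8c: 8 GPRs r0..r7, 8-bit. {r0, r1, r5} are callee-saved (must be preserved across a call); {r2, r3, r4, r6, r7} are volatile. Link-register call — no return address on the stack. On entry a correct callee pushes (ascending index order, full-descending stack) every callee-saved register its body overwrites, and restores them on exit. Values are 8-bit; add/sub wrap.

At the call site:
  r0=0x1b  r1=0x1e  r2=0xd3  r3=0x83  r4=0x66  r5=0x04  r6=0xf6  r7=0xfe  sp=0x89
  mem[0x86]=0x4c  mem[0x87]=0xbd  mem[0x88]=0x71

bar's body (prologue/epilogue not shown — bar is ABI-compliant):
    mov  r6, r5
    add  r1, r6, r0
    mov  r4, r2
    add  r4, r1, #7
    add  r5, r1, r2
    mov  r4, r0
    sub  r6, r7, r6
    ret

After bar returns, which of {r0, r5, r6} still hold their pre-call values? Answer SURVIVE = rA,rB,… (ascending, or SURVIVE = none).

prologue: push r1 -> mem[0x88]=0x1e, sp=0x88
prologue: push r5 -> mem[0x87]=0x04, sp=0x87
body[0] mov  r6, r5 -> r6=0x04
body[1] add  r1, r6, r0 -> r1=0x1f
body[2] mov  r4, r2 -> r4=0xd3
body[3] add  r4, r1, #7 -> r4=0x26
body[4] add  r5, r1, r2 -> r5=0xf2
body[5] mov  r4, r0 -> r4=0x1b
body[6] sub  r6, r7, r6 -> r6=0xfa
epilogue: pop r5=0x04, sp=0x88
epilogue: pop r1=0x1e, sp=0x89
r0: callee-saved, written=False
r5: callee-saved, written=True
r6: caller-saved, written=True

SURVIVE = r0,r5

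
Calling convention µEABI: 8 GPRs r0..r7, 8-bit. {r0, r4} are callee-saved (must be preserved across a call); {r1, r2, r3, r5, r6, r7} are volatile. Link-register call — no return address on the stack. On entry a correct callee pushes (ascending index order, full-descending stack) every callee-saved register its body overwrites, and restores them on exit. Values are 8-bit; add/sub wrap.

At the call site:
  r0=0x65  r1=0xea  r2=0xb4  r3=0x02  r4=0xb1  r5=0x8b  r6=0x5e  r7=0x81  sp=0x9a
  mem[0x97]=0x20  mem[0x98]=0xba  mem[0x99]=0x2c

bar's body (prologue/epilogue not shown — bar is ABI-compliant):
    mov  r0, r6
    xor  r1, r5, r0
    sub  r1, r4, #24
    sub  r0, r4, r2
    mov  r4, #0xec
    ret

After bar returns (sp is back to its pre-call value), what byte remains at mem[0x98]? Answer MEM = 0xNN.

MEM = 0xb1

prologue: push r0 → mem[0x99]=0x65, sp=0x99
prologue: push r4 → mem[0x98]=0xb1, sp=0x98
body[0] mov  r0, r6 → r0=0x5e
body[1] xor  r1, r5, r0 → r1=0xd5
body[2] sub  r1, r4, #24 → r1=0x99
body[3] sub  r0, r4, r2 → r0=0xfd
body[4] mov  r4, #0xec → r4=0xec
epilogue: pop r4=0xb1, sp=0x99
epilogue: pop r0=0x65, sp=0x9a
prologue pushed ['r0', 'r4'] at ['0x99', '0x98']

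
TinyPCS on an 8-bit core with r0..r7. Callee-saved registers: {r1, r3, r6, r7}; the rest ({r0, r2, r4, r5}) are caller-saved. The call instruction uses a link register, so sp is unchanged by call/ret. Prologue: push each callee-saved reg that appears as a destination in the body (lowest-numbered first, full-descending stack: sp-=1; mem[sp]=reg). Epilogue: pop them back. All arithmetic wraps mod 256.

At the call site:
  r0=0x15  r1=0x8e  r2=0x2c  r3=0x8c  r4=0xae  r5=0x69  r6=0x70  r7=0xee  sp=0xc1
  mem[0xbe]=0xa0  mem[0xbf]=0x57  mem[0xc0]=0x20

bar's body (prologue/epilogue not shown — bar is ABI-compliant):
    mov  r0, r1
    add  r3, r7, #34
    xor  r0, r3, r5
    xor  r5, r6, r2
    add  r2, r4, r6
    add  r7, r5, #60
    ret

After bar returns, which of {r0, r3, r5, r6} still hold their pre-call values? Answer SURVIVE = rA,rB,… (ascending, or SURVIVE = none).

prologue: push r3 -> mem[0xc0]=0x8c, sp=0xc0
prologue: push r7 -> mem[0xbf]=0xee, sp=0xbf
body[0] mov  r0, r1 -> r0=0x8e
body[1] add  r3, r7, #34 -> r3=0x10
body[2] xor  r0, r3, r5 -> r0=0x79
body[3] xor  r5, r6, r2 -> r5=0x5c
body[4] add  r2, r4, r6 -> r2=0x1e
body[5] add  r7, r5, #60 -> r7=0x98
epilogue: pop r7=0xee, sp=0xc0
epilogue: pop r3=0x8c, sp=0xc1
r0: caller-saved, written=True
r3: callee-saved, written=True
r5: caller-saved, written=True
r6: callee-saved, written=False

SURVIVE = r3,r6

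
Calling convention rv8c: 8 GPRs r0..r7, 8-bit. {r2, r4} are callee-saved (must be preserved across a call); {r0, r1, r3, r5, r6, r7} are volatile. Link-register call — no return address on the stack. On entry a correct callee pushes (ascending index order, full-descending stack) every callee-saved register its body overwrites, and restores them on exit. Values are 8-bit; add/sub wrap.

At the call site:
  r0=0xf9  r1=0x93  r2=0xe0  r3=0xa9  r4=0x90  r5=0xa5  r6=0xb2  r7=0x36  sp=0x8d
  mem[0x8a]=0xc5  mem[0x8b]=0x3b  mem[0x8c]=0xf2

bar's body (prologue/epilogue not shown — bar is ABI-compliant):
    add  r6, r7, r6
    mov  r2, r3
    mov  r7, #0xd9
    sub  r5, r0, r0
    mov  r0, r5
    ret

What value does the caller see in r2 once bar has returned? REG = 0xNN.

REG = 0xe0

prologue: push r2 -> mem[0x8c]=0xe0, sp=0x8c
body[0] add  r6, r7, r6 -> r6=0xe8
body[1] mov  r2, r3 -> r2=0xa9
body[2] mov  r7, #0xd9 -> r7=0xd9
body[3] sub  r5, r0, r0 -> r5=0x00
body[4] mov  r0, r5 -> r0=0x00
epilogue: pop r2=0xe0, sp=0x8d
r2 is callee-saved -> restored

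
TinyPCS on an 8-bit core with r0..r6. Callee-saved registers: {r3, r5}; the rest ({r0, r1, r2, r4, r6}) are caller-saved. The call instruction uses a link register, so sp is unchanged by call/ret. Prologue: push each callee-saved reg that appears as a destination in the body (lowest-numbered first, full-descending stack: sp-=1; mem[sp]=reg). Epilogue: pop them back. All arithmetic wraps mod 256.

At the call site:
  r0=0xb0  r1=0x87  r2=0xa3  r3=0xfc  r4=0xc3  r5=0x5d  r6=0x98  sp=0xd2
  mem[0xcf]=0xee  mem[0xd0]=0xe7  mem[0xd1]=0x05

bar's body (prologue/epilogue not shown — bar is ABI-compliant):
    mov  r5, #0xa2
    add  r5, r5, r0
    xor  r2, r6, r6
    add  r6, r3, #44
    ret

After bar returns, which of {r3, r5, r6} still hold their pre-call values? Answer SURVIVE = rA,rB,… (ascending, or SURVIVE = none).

SURVIVE = r3,r5

prologue: push r5 -> mem[0xd1]=0x5d, sp=0xd1
body[0] mov  r5, #0xa2 -> r5=0xa2
body[1] add  r5, r5, r0 -> r5=0x52
body[2] xor  r2, r6, r6 -> r2=0x00
body[3] add  r6, r3, #44 -> r6=0x28
epilogue: pop r5=0x5d, sp=0xd2
r3: callee-saved, written=False
r5: callee-saved, written=True
r6: caller-saved, written=True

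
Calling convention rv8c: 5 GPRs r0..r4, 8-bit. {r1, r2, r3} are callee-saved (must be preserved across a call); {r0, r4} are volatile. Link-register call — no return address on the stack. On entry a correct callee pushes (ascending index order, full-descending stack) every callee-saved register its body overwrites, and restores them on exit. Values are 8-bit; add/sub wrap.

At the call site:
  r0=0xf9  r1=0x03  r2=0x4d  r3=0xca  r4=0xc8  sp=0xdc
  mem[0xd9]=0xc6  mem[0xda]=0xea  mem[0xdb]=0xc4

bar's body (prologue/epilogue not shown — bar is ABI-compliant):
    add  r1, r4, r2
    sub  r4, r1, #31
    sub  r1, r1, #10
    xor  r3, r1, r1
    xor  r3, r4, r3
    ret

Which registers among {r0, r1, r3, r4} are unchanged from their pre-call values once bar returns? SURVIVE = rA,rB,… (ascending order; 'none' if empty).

prologue: push r1 -> mem[0xdb]=0x03, sp=0xdb
prologue: push r3 -> mem[0xda]=0xca, sp=0xda
body[0] add  r1, r4, r2 -> r1=0x15
body[1] sub  r4, r1, #31 -> r4=0xf6
body[2] sub  r1, r1, #10 -> r1=0x0b
body[3] xor  r3, r1, r1 -> r3=0x00
body[4] xor  r3, r4, r3 -> r3=0xf6
epilogue: pop r3=0xca, sp=0xdb
epilogue: pop r1=0x03, sp=0xdc
r0: caller-saved, written=False
r1: callee-saved, written=True
r3: callee-saved, written=True
r4: caller-saved, written=True

SURVIVE = r0,r1,r3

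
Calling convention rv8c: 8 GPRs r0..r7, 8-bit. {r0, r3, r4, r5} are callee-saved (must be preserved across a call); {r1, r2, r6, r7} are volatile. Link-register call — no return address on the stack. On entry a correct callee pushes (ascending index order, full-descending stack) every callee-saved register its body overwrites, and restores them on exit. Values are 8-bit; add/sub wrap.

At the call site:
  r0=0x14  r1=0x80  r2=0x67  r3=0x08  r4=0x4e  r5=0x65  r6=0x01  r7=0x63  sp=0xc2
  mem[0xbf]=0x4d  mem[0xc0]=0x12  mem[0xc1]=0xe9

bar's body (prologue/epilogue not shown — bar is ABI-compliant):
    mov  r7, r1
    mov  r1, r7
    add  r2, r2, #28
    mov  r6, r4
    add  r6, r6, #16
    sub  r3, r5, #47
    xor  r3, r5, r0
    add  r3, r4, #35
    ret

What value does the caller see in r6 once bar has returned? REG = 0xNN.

REG = 0x5e

prologue: push r3 -> mem[0xc1]=0x08, sp=0xc1
body[0] mov  r7, r1 -> r7=0x80
body[1] mov  r1, r7 -> r1=0x80
body[2] add  r2, r2, #28 -> r2=0x83
body[3] mov  r6, r4 -> r6=0x4e
body[4] add  r6, r6, #16 -> r6=0x5e
body[5] sub  r3, r5, #47 -> r3=0x36
body[6] xor  r3, r5, r0 -> r3=0x71
body[7] add  r3, r4, #35 -> r3=0x71
epilogue: pop r3=0x08, sp=0xc2
r6 is caller-saved -> body value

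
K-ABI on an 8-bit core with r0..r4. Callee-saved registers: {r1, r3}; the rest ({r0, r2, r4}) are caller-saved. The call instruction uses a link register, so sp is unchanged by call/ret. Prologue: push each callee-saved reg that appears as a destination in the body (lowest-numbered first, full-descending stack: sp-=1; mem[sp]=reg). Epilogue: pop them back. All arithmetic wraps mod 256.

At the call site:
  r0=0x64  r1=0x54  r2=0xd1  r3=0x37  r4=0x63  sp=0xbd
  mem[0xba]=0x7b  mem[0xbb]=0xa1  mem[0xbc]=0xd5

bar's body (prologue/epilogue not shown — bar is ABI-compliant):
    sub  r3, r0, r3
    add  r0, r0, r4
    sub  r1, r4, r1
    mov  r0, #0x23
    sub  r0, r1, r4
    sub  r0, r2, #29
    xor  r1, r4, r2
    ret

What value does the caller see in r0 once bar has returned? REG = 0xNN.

prologue: push r1 → mem[0xbc]=0x54, sp=0xbc
prologue: push r3 → mem[0xbb]=0x37, sp=0xbb
body[0] sub  r3, r0, r3 → r3=0x2d
body[1] add  r0, r0, r4 → r0=0xc7
body[2] sub  r1, r4, r1 → r1=0x0f
body[3] mov  r0, #0x23 → r0=0x23
body[4] sub  r0, r1, r4 → r0=0xac
body[5] sub  r0, r2, #29 → r0=0xb4
body[6] xor  r1, r4, r2 → r1=0xb2
epilogue: pop r3=0x37, sp=0xbc
epilogue: pop r1=0x54, sp=0xbd
r0 is caller-saved → body value

REG = 0xb4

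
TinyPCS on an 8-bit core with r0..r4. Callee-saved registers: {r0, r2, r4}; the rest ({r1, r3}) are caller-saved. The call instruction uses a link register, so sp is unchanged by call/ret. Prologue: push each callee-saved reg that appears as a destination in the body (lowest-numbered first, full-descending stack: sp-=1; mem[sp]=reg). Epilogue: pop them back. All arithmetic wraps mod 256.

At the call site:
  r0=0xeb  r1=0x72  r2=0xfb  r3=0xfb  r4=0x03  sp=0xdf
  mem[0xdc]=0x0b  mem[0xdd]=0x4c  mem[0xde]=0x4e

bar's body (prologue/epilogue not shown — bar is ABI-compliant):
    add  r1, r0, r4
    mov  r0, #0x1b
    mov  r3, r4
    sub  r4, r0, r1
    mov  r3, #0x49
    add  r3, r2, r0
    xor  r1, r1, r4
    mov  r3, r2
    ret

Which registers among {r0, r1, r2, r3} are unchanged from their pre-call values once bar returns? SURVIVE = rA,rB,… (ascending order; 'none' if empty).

SURVIVE = r0,r2,r3

prologue: push r0 -> mem[0xde]=0xeb, sp=0xde
prologue: push r4 -> mem[0xdd]=0x03, sp=0xdd
body[0] add  r1, r0, r4 -> r1=0xee
body[1] mov  r0, #0x1b -> r0=0x1b
body[2] mov  r3, r4 -> r3=0x03
body[3] sub  r4, r0, r1 -> r4=0x2d
body[4] mov  r3, #0x49 -> r3=0x49
body[5] add  r3, r2, r0 -> r3=0x16
body[6] xor  r1, r1, r4 -> r1=0xc3
body[7] mov  r3, r2 -> r3=0xfb
epilogue: pop r4=0x03, sp=0xde
epilogue: pop r0=0xeb, sp=0xdf
r0: callee-saved, written=True
r1: caller-saved, written=True
r2: callee-saved, written=False
r3: caller-saved, written=True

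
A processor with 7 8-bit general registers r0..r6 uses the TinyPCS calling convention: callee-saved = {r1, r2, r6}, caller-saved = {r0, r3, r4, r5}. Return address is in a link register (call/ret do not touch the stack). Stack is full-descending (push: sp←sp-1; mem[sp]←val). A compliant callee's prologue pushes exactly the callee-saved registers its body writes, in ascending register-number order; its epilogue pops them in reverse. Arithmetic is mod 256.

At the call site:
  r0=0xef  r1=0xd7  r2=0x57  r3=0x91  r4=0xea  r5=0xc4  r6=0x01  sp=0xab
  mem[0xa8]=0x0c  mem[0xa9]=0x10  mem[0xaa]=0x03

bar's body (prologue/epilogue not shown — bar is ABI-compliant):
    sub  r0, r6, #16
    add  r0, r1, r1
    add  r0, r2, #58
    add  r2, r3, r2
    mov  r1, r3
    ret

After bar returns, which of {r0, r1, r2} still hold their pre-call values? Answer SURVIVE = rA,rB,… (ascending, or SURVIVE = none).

SURVIVE = r1,r2

prologue: push r1 → mem[0xaa]=0xd7, sp=0xaa
prologue: push r2 → mem[0xa9]=0x57, sp=0xa9
body[0] sub  r0, r6, #16 → r0=0xf1
body[1] add  r0, r1, r1 → r0=0xae
body[2] add  r0, r2, #58 → r0=0x91
body[3] add  r2, r3, r2 → r2=0xe8
body[4] mov  r1, r3 → r1=0x91
epilogue: pop r2=0x57, sp=0xaa
epilogue: pop r1=0xd7, sp=0xab
r0: caller-saved, written=True
r1: callee-saved, written=True
r2: callee-saved, written=True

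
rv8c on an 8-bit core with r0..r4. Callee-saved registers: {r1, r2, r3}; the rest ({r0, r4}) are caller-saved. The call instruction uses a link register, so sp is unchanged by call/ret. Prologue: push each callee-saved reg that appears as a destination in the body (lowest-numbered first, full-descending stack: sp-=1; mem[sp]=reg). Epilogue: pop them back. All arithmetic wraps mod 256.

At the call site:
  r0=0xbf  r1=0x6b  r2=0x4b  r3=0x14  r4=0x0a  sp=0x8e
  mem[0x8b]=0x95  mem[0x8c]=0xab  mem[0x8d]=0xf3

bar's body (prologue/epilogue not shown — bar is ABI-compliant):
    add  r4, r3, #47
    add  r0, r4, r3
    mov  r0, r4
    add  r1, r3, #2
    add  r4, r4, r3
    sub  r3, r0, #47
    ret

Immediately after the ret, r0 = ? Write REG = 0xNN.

REG = 0x43

prologue: push r1 → mem[0x8d]=0x6b, sp=0x8d
prologue: push r3 → mem[0x8c]=0x14, sp=0x8c
body[0] add  r4, r3, #47 → r4=0x43
body[1] add  r0, r4, r3 → r0=0x57
body[2] mov  r0, r4 → r0=0x43
body[3] add  r1, r3, #2 → r1=0x16
body[4] add  r4, r4, r3 → r4=0x57
body[5] sub  r3, r0, #47 → r3=0x14
epilogue: pop r3=0x14, sp=0x8d
epilogue: pop r1=0x6b, sp=0x8e
r0 is caller-saved → body value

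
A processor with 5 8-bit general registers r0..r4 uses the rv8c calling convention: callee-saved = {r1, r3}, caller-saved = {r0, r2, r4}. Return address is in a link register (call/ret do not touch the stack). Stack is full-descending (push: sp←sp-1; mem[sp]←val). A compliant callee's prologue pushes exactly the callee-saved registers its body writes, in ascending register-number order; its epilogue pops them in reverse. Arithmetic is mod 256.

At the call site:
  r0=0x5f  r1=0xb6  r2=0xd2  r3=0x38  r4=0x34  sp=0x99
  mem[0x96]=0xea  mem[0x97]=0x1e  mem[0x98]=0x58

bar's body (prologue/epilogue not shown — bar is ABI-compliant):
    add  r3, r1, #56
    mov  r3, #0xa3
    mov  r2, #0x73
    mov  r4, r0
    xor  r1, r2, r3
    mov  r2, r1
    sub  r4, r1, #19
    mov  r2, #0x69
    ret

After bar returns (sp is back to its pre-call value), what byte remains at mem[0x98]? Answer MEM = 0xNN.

prologue: push r1 -> mem[0x98]=0xb6, sp=0x98
prologue: push r3 -> mem[0x97]=0x38, sp=0x97
body[0] add  r3, r1, #56 -> r3=0xee
body[1] mov  r3, #0xa3 -> r3=0xa3
body[2] mov  r2, #0x73 -> r2=0x73
body[3] mov  r4, r0 -> r4=0x5f
body[4] xor  r1, r2, r3 -> r1=0xd0
body[5] mov  r2, r1 -> r2=0xd0
body[6] sub  r4, r1, #19 -> r4=0xbd
body[7] mov  r2, #0x69 -> r2=0x69
epilogue: pop r3=0x38, sp=0x98
epilogue: pop r1=0xb6, sp=0x99
prologue pushed ['r1', 'r3'] at ['0x98', '0x97']

MEM = 0xb6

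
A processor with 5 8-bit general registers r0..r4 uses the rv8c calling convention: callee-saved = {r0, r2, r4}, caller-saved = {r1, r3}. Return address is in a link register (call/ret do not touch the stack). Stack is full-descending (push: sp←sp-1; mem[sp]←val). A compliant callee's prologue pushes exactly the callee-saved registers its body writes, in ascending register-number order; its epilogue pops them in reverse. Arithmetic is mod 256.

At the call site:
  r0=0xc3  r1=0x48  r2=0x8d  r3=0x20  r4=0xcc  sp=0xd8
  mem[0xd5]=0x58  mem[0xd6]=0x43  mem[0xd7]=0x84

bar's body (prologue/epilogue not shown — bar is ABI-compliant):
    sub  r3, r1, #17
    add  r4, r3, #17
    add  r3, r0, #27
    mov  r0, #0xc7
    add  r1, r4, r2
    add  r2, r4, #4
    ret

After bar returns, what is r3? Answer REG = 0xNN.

prologue: push r0 -> mem[0xd7]=0xc3, sp=0xd7
prologue: push r2 -> mem[0xd6]=0x8d, sp=0xd6
prologue: push r4 -> mem[0xd5]=0xcc, sp=0xd5
body[0] sub  r3, r1, #17 -> r3=0x37
body[1] add  r4, r3, #17 -> r4=0x48
body[2] add  r3, r0, #27 -> r3=0xde
body[3] mov  r0, #0xc7 -> r0=0xc7
body[4] add  r1, r4, r2 -> r1=0xd5
body[5] add  r2, r4, #4 -> r2=0x4c
epilogue: pop r4=0xcc, sp=0xd6
epilogue: pop r2=0x8d, sp=0xd7
epilogue: pop r0=0xc3, sp=0xd8
r3 is caller-saved -> body value

REG = 0xde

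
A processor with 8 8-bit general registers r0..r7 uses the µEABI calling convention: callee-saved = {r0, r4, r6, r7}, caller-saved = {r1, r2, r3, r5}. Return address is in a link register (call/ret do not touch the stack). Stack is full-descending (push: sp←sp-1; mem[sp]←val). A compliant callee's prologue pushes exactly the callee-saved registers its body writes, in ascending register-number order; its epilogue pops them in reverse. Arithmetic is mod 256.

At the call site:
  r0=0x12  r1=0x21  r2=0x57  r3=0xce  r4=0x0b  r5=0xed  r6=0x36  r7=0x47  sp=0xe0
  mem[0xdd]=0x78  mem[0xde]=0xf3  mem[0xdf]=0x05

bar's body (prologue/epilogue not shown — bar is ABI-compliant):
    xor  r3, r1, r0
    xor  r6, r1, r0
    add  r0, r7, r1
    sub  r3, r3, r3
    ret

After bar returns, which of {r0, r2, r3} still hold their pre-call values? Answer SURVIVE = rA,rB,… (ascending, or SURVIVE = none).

prologue: push r0 -> mem[0xdf]=0x12, sp=0xdf
prologue: push r6 -> mem[0xde]=0x36, sp=0xde
body[0] xor  r3, r1, r0 -> r3=0x33
body[1] xor  r6, r1, r0 -> r6=0x33
body[2] add  r0, r7, r1 -> r0=0x68
body[3] sub  r3, r3, r3 -> r3=0x00
epilogue: pop r6=0x36, sp=0xdf
epilogue: pop r0=0x12, sp=0xe0
r0: callee-saved, written=True
r2: caller-saved, written=False
r3: caller-saved, written=True

SURVIVE = r0,r2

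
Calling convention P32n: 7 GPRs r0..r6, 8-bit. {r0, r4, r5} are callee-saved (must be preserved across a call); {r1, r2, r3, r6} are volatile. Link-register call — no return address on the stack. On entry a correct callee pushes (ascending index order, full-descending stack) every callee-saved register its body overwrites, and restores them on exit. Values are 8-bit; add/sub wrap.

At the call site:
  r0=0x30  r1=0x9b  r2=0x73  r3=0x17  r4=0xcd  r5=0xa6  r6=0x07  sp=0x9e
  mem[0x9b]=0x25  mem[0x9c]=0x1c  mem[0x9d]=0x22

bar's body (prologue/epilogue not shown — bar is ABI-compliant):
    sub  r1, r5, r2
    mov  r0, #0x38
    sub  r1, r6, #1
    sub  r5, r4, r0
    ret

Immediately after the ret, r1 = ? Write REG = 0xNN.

REG = 0x06

prologue: push r0 -> mem[0x9d]=0x30, sp=0x9d
prologue: push r5 -> mem[0x9c]=0xa6, sp=0x9c
body[0] sub  r1, r5, r2 -> r1=0x33
body[1] mov  r0, #0x38 -> r0=0x38
body[2] sub  r1, r6, #1 -> r1=0x06
body[3] sub  r5, r4, r0 -> r5=0x95
epilogue: pop r5=0xa6, sp=0x9d
epilogue: pop r0=0x30, sp=0x9e
r1 is caller-saved -> body value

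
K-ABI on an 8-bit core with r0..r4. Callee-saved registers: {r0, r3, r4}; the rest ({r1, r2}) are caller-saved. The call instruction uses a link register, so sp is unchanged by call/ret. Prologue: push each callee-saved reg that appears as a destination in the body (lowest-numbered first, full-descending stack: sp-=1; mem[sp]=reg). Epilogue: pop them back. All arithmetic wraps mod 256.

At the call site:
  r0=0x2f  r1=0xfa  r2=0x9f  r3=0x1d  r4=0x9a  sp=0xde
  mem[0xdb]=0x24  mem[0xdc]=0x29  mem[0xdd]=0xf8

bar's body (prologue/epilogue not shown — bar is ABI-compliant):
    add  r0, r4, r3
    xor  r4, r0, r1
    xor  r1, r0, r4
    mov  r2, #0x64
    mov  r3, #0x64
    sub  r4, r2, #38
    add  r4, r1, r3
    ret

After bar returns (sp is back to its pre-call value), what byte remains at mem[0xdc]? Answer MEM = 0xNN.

MEM = 0x1d

prologue: push r0 → mem[0xdd]=0x2f, sp=0xdd
prologue: push r3 → mem[0xdc]=0x1d, sp=0xdc
prologue: push r4 → mem[0xdb]=0x9a, sp=0xdb
body[0] add  r0, r4, r3 → r0=0xb7
body[1] xor  r4, r0, r1 → r4=0x4d
body[2] xor  r1, r0, r4 → r1=0xfa
body[3] mov  r2, #0x64 → r2=0x64
body[4] mov  r3, #0x64 → r3=0x64
body[5] sub  r4, r2, #38 → r4=0x3e
body[6] add  r4, r1, r3 → r4=0x5e
epilogue: pop r4=0x9a, sp=0xdc
epilogue: pop r3=0x1d, sp=0xdd
epilogue: pop r0=0x2f, sp=0xde
prologue pushed ['r0', 'r3', 'r4'] at ['0xdd', '0xdc', '0xdb']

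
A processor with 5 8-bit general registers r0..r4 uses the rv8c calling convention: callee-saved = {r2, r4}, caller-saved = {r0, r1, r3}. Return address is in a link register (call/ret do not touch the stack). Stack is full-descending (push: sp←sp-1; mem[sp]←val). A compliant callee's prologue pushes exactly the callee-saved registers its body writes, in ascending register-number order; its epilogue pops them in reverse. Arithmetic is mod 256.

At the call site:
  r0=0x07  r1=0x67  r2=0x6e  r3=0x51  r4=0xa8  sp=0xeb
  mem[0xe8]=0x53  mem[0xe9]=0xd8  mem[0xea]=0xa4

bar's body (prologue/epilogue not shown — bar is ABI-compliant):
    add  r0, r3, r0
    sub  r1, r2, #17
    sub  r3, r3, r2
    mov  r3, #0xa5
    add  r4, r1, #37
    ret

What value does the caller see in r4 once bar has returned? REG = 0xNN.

REG = 0xa8

prologue: push r4 → mem[0xea]=0xa8, sp=0xea
body[0] add  r0, r3, r0 → r0=0x58
body[1] sub  r1, r2, #17 → r1=0x5d
body[2] sub  r3, r3, r2 → r3=0xe3
body[3] mov  r3, #0xa5 → r3=0xa5
body[4] add  r4, r1, #37 → r4=0x82
epilogue: pop r4=0xa8, sp=0xeb
r4 is callee-saved → restored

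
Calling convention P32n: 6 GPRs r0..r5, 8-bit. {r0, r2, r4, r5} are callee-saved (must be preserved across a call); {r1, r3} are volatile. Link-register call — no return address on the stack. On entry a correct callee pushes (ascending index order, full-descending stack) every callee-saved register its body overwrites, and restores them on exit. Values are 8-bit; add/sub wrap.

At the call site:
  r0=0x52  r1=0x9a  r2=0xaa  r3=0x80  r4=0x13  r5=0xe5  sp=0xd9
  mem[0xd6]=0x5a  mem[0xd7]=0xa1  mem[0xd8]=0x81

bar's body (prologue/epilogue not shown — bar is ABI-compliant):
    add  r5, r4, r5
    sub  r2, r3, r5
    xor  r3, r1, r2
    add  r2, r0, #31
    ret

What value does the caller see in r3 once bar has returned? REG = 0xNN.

REG = 0x12

prologue: push r2 -> mem[0xd8]=0xaa, sp=0xd8
prologue: push r5 -> mem[0xd7]=0xe5, sp=0xd7
body[0] add  r5, r4, r5 -> r5=0xf8
body[1] sub  r2, r3, r5 -> r2=0x88
body[2] xor  r3, r1, r2 -> r3=0x12
body[3] add  r2, r0, #31 -> r2=0x71
epilogue: pop r5=0xe5, sp=0xd8
epilogue: pop r2=0xaa, sp=0xd9
r3 is caller-saved -> body value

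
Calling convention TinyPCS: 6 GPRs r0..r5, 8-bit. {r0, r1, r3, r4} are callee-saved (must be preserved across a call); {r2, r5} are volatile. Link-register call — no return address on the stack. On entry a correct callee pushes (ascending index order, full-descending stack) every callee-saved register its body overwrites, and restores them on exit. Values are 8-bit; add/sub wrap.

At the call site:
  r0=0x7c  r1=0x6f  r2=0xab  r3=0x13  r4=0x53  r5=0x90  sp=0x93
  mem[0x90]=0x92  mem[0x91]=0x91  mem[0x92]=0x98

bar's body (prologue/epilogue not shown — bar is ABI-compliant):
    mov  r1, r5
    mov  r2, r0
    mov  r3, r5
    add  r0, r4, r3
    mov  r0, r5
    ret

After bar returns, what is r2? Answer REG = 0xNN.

REG = 0x7c

prologue: push r0 -> mem[0x92]=0x7c, sp=0x92
prologue: push r1 -> mem[0x91]=0x6f, sp=0x91
prologue: push r3 -> mem[0x90]=0x13, sp=0x90
body[0] mov  r1, r5 -> r1=0x90
body[1] mov  r2, r0 -> r2=0x7c
body[2] mov  r3, r5 -> r3=0x90
body[3] add  r0, r4, r3 -> r0=0xe3
body[4] mov  r0, r5 -> r0=0x90
epilogue: pop r3=0x13, sp=0x91
epilogue: pop r1=0x6f, sp=0x92
epilogue: pop r0=0x7c, sp=0x93
r2 is caller-saved -> body value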